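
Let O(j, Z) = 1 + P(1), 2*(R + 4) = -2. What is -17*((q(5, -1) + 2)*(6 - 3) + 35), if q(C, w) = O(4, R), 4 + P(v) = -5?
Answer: -289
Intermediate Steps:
R = -5 (R = -4 + (1/2)*(-2) = -4 - 1 = -5)
P(v) = -9 (P(v) = -4 - 5 = -9)
O(j, Z) = -8 (O(j, Z) = 1 - 9 = -8)
q(C, w) = -8
-17*((q(5, -1) + 2)*(6 - 3) + 35) = -17*((-8 + 2)*(6 - 3) + 35) = -17*(-6*3 + 35) = -17*(-18 + 35) = -17*17 = -289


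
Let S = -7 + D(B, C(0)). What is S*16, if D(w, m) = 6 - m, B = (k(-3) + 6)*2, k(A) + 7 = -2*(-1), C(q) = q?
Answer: -16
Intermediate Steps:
k(A) = -5 (k(A) = -7 - 2*(-1) = -7 + 2 = -5)
B = 2 (B = (-5 + 6)*2 = 1*2 = 2)
S = -1 (S = -7 + (6 - 1*0) = -7 + (6 + 0) = -7 + 6 = -1)
S*16 = -1*16 = -16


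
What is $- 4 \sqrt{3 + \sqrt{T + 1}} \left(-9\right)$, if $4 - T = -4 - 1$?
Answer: $36 \sqrt{3 + \sqrt{10}} \approx 89.366$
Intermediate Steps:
$T = 9$ ($T = 4 - \left(-4 - 1\right) = 4 - -5 = 4 + 5 = 9$)
$- 4 \sqrt{3 + \sqrt{T + 1}} \left(-9\right) = - 4 \sqrt{3 + \sqrt{9 + 1}} \left(-9\right) = - 4 \sqrt{3 + \sqrt{10}} \left(-9\right) = 36 \sqrt{3 + \sqrt{10}}$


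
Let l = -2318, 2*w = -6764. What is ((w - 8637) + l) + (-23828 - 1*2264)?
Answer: -40429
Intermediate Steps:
w = -3382 (w = (½)*(-6764) = -3382)
((w - 8637) + l) + (-23828 - 1*2264) = ((-3382 - 8637) - 2318) + (-23828 - 1*2264) = (-12019 - 2318) + (-23828 - 2264) = -14337 - 26092 = -40429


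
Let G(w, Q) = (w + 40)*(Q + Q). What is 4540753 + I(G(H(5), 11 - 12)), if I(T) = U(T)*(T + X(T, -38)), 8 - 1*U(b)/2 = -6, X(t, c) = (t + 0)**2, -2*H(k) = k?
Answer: 4696153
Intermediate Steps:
H(k) = -k/2
X(t, c) = t**2
U(b) = 28 (U(b) = 16 - 2*(-6) = 16 + 12 = 28)
G(w, Q) = 2*Q*(40 + w) (G(w, Q) = (40 + w)*(2*Q) = 2*Q*(40 + w))
I(T) = 28*T + 28*T**2 (I(T) = 28*(T + T**2) = 28*T + 28*T**2)
4540753 + I(G(H(5), 11 - 12)) = 4540753 + 28*(2*(11 - 12)*(40 - 1/2*5))*(1 + 2*(11 - 12)*(40 - 1/2*5)) = 4540753 + 28*(2*(-1)*(40 - 5/2))*(1 + 2*(-1)*(40 - 5/2)) = 4540753 + 28*(2*(-1)*(75/2))*(1 + 2*(-1)*(75/2)) = 4540753 + 28*(-75)*(1 - 75) = 4540753 + 28*(-75)*(-74) = 4540753 + 155400 = 4696153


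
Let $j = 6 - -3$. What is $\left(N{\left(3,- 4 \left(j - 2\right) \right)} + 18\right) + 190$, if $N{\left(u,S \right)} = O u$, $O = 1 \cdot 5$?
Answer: $223$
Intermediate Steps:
$O = 5$
$j = 9$ ($j = 6 + 3 = 9$)
$N{\left(u,S \right)} = 5 u$
$\left(N{\left(3,- 4 \left(j - 2\right) \right)} + 18\right) + 190 = \left(5 \cdot 3 + 18\right) + 190 = \left(15 + 18\right) + 190 = 33 + 190 = 223$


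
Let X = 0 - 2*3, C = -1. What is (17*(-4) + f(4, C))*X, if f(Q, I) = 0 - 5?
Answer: 438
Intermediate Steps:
X = -6 (X = 0 - 6 = -6)
f(Q, I) = -5
(17*(-4) + f(4, C))*X = (17*(-4) - 5)*(-6) = (-68 - 5)*(-6) = -73*(-6) = 438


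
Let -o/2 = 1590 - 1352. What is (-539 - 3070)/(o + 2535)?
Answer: -3609/2059 ≈ -1.7528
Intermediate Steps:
o = -476 (o = -2*(1590 - 1352) = -2*238 = -476)
(-539 - 3070)/(o + 2535) = (-539 - 3070)/(-476 + 2535) = -3609/2059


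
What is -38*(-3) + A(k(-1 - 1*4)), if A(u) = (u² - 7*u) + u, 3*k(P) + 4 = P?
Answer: 141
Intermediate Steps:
k(P) = -4/3 + P/3
A(u) = u² - 6*u
-38*(-3) + A(k(-1 - 1*4)) = -38*(-3) + (-4/3 + (-1 - 1*4)/3)*(-6 + (-4/3 + (-1 - 1*4)/3)) = 114 + (-4/3 + (-1 - 4)/3)*(-6 + (-4/3 + (-1 - 4)/3)) = 114 + (-4/3 + (⅓)*(-5))*(-6 + (-4/3 + (⅓)*(-5))) = 114 + (-4/3 - 5/3)*(-6 + (-4/3 - 5/3)) = 114 - 3*(-6 - 3) = 114 - 3*(-9) = 114 + 27 = 141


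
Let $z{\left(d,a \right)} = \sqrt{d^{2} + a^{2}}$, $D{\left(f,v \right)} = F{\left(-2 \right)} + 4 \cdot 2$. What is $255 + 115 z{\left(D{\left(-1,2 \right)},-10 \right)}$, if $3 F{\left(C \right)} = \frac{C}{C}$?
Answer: $255 + \frac{575 \sqrt{61}}{3} \approx 1752.0$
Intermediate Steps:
$F{\left(C \right)} = \frac{1}{3}$ ($F{\left(C \right)} = \frac{C \frac{1}{C}}{3} = \frac{1}{3} \cdot 1 = \frac{1}{3}$)
$D{\left(f,v \right)} = \frac{25}{3}$ ($D{\left(f,v \right)} = \frac{1}{3} + 4 \cdot 2 = \frac{1}{3} + 8 = \frac{25}{3}$)
$z{\left(d,a \right)} = \sqrt{a^{2} + d^{2}}$
$255 + 115 z{\left(D{\left(-1,2 \right)},-10 \right)} = 255 + 115 \sqrt{\left(-10\right)^{2} + \left(\frac{25}{3}\right)^{2}} = 255 + 115 \sqrt{100 + \frac{625}{9}} = 255 + 115 \sqrt{\frac{1525}{9}} = 255 + 115 \frac{5 \sqrt{61}}{3} = 255 + \frac{575 \sqrt{61}}{3}$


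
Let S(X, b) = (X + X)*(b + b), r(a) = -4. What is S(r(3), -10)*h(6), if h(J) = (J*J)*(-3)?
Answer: -17280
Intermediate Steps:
S(X, b) = 4*X*b (S(X, b) = (2*X)*(2*b) = 4*X*b)
h(J) = -3*J² (h(J) = J²*(-3) = -3*J²)
S(r(3), -10)*h(6) = (4*(-4)*(-10))*(-3*6²) = 160*(-3*36) = 160*(-108) = -17280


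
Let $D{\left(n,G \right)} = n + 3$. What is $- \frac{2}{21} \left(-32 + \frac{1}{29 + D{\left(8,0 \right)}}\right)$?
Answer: $\frac{1279}{420} \approx 3.0452$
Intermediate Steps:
$D{\left(n,G \right)} = 3 + n$
$- \frac{2}{21} \left(-32 + \frac{1}{29 + D{\left(8,0 \right)}}\right) = - \frac{2}{21} \left(-32 + \frac{1}{29 + \left(3 + 8\right)}\right) = \left(-2\right) \frac{1}{21} \left(-32 + \frac{1}{29 + 11}\right) = - \frac{2 \left(-32 + \frac{1}{40}\right)}{21} = \left(- \frac{2}{21}\right) \left(- \frac{1279}{40}\right) = \frac{1279}{420}$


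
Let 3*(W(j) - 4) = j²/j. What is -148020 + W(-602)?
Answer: -444650/3 ≈ -1.4822e+5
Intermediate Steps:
W(j) = 4 + j/3 (W(j) = 4 + (j²/j)/3 = 4 + j/3)
-148020 + W(-602) = -148020 + (4 + (⅓)*(-602)) = -148020 + (4 - 602/3) = -148020 - 590/3 = -444650/3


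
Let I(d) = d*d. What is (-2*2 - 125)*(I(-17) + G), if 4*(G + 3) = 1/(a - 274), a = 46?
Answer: -11215733/304 ≈ -36894.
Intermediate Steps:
I(d) = d²
G = -2737/912 (G = -3 + 1/(4*(46 - 274)) = -3 + (¼)/(-228) = -3 + (¼)*(-1/228) = -3 - 1/912 = -2737/912 ≈ -3.0011)
(-2*2 - 125)*(I(-17) + G) = (-2*2 - 125)*((-17)² - 2737/912) = (-4 - 125)*(289 - 2737/912) = -129*260831/912 = -11215733/304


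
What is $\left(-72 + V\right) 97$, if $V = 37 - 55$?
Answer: $-8730$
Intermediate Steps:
$V = -18$ ($V = 37 - 55 = -18$)
$\left(-72 + V\right) 97 = \left(-72 - 18\right) 97 = \left(-90\right) 97 = -8730$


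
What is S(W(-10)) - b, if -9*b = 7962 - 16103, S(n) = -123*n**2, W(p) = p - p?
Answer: -8141/9 ≈ -904.56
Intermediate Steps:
W(p) = 0
b = 8141/9 (b = -(7962 - 16103)/9 = -1/9*(-8141) = 8141/9 ≈ 904.56)
S(W(-10)) - b = -123*0**2 - 1*8141/9 = -123*0 - 8141/9 = 0 - 8141/9 = -8141/9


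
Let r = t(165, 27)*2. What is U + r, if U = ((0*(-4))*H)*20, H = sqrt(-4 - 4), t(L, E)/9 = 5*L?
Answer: 14850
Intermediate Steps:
t(L, E) = 45*L (t(L, E) = 9*(5*L) = 45*L)
H = 2*I*sqrt(2) (H = sqrt(-8) = 2*I*sqrt(2) ≈ 2.8284*I)
r = 14850 (r = (45*165)*2 = 7425*2 = 14850)
U = 0 (U = ((0*(-4))*(2*I*sqrt(2)))*20 = (0*(2*I*sqrt(2)))*20 = 0*20 = 0)
U + r = 0 + 14850 = 14850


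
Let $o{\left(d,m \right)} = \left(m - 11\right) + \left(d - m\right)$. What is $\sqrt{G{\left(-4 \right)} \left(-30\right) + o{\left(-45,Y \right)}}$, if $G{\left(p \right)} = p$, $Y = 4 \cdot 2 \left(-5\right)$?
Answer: $8$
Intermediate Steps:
$Y = -40$ ($Y = 8 \left(-5\right) = -40$)
$o{\left(d,m \right)} = -11 + d$ ($o{\left(d,m \right)} = \left(-11 + m\right) + \left(d - m\right) = -11 + d$)
$\sqrt{G{\left(-4 \right)} \left(-30\right) + o{\left(-45,Y \right)}} = \sqrt{\left(-4\right) \left(-30\right) - 56} = \sqrt{120 - 56} = \sqrt{64} = 8$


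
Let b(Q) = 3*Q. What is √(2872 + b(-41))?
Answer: √2749 ≈ 52.431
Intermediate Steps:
√(2872 + b(-41)) = √(2872 + 3*(-41)) = √(2872 - 123) = √2749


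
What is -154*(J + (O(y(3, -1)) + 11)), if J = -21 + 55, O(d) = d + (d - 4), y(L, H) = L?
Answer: -7238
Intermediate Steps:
O(d) = -4 + 2*d (O(d) = d + (-4 + d) = -4 + 2*d)
J = 34
-154*(J + (O(y(3, -1)) + 11)) = -154*(34 + ((-4 + 2*3) + 11)) = -154*(34 + ((-4 + 6) + 11)) = -154*(34 + (2 + 11)) = -154*(34 + 13) = -154*47 = -7238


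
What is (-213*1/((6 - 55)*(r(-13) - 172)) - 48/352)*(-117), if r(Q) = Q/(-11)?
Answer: 38347803/2025562 ≈ 18.932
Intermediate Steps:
r(Q) = -Q/11 (r(Q) = Q*(-1/11) = -Q/11)
(-213*1/((6 - 55)*(r(-13) - 172)) - 48/352)*(-117) = (-213*1/((6 - 55)*(-1/11*(-13) - 172)) - 48/352)*(-117) = (-213*(-1/(49*(13/11 - 172))) - 48*1/352)*(-117) = (-213/((-1879/11*(-49))) - 3/22)*(-117) = (-213/92071/11 - 3/22)*(-117) = (-213*11/92071 - 3/22)*(-117) = (-2343/92071 - 3/22)*(-117) = -327759/2025562*(-117) = 38347803/2025562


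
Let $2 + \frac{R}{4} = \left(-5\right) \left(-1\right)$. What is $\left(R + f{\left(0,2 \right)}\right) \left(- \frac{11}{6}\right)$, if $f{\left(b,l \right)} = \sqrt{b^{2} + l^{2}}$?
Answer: $- \frac{77}{3} \approx -25.667$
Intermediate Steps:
$R = 12$ ($R = -8 + 4 \left(\left(-5\right) \left(-1\right)\right) = -8 + 4 \cdot 5 = -8 + 20 = 12$)
$\left(R + f{\left(0,2 \right)}\right) \left(- \frac{11}{6}\right) = \left(12 + \sqrt{0^{2} + 2^{2}}\right) \left(- \frac{11}{6}\right) = \left(12 + \sqrt{0 + 4}\right) \left(\left(-11\right) \frac{1}{6}\right) = \left(12 + \sqrt{4}\right) \left(- \frac{11}{6}\right) = \left(12 + 2\right) \left(- \frac{11}{6}\right) = 14 \left(- \frac{11}{6}\right) = - \frac{77}{3}$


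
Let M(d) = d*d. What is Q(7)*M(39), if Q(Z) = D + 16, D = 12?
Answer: 42588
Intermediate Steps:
Q(Z) = 28 (Q(Z) = 12 + 16 = 28)
M(d) = d²
Q(7)*M(39) = 28*39² = 28*1521 = 42588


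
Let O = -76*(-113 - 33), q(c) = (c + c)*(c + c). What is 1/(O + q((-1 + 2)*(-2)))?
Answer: 1/11112 ≈ 8.9993e-5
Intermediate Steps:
q(c) = 4*c² (q(c) = (2*c)*(2*c) = 4*c²)
O = 11096 (O = -76*(-146) = 11096)
1/(O + q((-1 + 2)*(-2))) = 1/(11096 + 4*((-1 + 2)*(-2))²) = 1/(11096 + 4*(1*(-2))²) = 1/(11096 + 4*(-2)²) = 1/(11096 + 4*4) = 1/(11096 + 16) = 1/11112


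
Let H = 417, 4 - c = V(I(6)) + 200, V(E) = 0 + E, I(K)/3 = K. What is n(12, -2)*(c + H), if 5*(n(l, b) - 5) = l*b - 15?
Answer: -2842/5 ≈ -568.40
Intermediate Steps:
I(K) = 3*K
V(E) = E
c = -214 (c = 4 - (3*6 + 200) = 4 - (18 + 200) = 4 - 1*218 = 4 - 218 = -214)
n(l, b) = 2 + b*l/5 (n(l, b) = 5 + (l*b - 15)/5 = 5 + (b*l - 15)/5 = 5 + (-15 + b*l)/5 = 5 + (-3 + b*l/5) = 2 + b*l/5)
n(12, -2)*(c + H) = (2 + (1/5)*(-2)*12)*(-214 + 417) = (2 - 24/5)*203 = -14/5*203 = -2842/5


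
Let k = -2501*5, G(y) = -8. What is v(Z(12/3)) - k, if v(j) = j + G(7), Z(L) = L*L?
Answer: 12513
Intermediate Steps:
Z(L) = L²
k = -12505
v(j) = -8 + j (v(j) = j - 8 = -8 + j)
v(Z(12/3)) - k = (-8 + (12/3)²) - 1*(-12505) = (-8 + (12*(⅓))²) + 12505 = (-8 + 4²) + 12505 = (-8 + 16) + 12505 = 8 + 12505 = 12513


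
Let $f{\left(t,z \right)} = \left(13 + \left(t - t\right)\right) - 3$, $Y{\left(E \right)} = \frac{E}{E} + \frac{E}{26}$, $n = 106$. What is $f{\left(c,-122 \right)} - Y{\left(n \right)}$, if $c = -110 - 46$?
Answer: $\frac{64}{13} \approx 4.9231$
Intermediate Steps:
$Y{\left(E \right)} = 1 + \frac{E}{26}$ ($Y{\left(E \right)} = 1 + E \frac{1}{26} = 1 + \frac{E}{26}$)
$c = -156$
$f{\left(t,z \right)} = 10$ ($f{\left(t,z \right)} = \left(13 + 0\right) - 3 = 13 - 3 = 10$)
$f{\left(c,-122 \right)} - Y{\left(n \right)} = 10 - \left(1 + \frac{1}{26} \cdot 106\right) = 10 - \left(1 + \frac{53}{13}\right) = 10 - \frac{66}{13} = \frac{64}{13}$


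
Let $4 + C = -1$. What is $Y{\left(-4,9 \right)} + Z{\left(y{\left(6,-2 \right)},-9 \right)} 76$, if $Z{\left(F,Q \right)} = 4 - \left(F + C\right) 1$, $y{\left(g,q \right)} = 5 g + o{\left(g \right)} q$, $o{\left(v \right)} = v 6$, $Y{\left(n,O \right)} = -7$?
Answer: $3869$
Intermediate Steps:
$C = -5$ ($C = -4 - 1 = -5$)
$o{\left(v \right)} = 6 v$
$y{\left(g,q \right)} = 5 g + 6 g q$
$Z{\left(F,Q \right)} = 9 - F$ ($Z{\left(F,Q \right)} = 4 - \left(F - 5\right) 1 = 4 - \left(-5 + F\right) 1 = 4 - \left(-5 + F\right) = 9 - F$)
$Y{\left(-4,9 \right)} + Z{\left(y{\left(6,-2 \right)},-9 \right)} 76 = -7 + \left(9 - 6 \left(5 + 6 \left(-2\right)\right)\right) 76 = -7 + \left(9 - 6 \left(5 - 12\right)\right) 76 = -7 + \left(9 - 6 \left(-7\right)\right) 76 = -7 + \left(9 - -42\right) 76 = -7 + \left(9 + 42\right) 76 = -7 + 51 \cdot 76 = -7 + 3876 = 3869$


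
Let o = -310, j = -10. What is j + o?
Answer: -320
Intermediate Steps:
j + o = -10 - 310 = -320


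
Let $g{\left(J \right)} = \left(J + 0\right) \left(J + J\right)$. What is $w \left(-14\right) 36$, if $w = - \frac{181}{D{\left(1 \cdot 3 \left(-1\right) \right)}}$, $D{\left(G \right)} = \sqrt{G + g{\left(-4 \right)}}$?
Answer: $\frac{91224 \sqrt{29}}{29} \approx 16940.0$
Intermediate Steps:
$g{\left(J \right)} = 2 J^{2}$ ($g{\left(J \right)} = J 2 J = 2 J^{2}$)
$D{\left(G \right)} = \sqrt{32 + G}$ ($D{\left(G \right)} = \sqrt{G + 2 \left(-4\right)^{2}} = \sqrt{G + 2 \cdot 16} = \sqrt{G + 32} = \sqrt{32 + G}$)
$w = - \frac{181 \sqrt{29}}{29}$ ($w = - \frac{181}{\sqrt{32 + 1 \cdot 3 \left(-1\right)}} = - \frac{181}{\sqrt{32 + 3 \left(-1\right)}} = - \frac{181}{\sqrt{32 - 3}} = - \frac{181}{\sqrt{29}} = - 181 \frac{\sqrt{29}}{29} = - \frac{181 \sqrt{29}}{29} \approx -33.611$)
$w \left(-14\right) 36 = - \frac{181 \sqrt{29}}{29} \left(-14\right) 36 = \frac{2534 \sqrt{29}}{29} \cdot 36 = \frac{91224 \sqrt{29}}{29}$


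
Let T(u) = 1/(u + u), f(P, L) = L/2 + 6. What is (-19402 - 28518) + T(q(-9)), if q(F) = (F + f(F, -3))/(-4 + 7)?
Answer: -143761/3 ≈ -47920.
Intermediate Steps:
f(P, L) = 6 + L/2 (f(P, L) = L*(½) + 6 = L/2 + 6 = 6 + L/2)
q(F) = 3/2 + F/3 (q(F) = (F + (6 + (½)*(-3)))/(-4 + 7) = (F + (6 - 3/2))/3 = (F + 9/2)*(⅓) = (9/2 + F)*(⅓) = 3/2 + F/3)
T(u) = 1/(2*u)
(-19402 - 28518) + T(q(-9)) = (-19402 - 28518) + 1/(2*(3/2 + (⅓)*(-9))) = -47920 + 1/(2*(3/2 - 3)) = -47920 + 1/(2*(-3/2)) = -47920 + (½)*(-⅔) = -47920 - ⅓ = -143761/3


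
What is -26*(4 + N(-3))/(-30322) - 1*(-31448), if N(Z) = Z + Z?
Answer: 476783102/15161 ≈ 31448.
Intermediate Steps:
N(Z) = 2*Z
-26*(4 + N(-3))/(-30322) - 1*(-31448) = -26*(4 + 2*(-3))/(-30322) - 1*(-31448) = -26*(4 - 6)*(-1/30322) + 31448 = -26*(-2)*(-1/30322) + 31448 = 52*(-1/30322) + 31448 = -26/15161 + 31448 = 476783102/15161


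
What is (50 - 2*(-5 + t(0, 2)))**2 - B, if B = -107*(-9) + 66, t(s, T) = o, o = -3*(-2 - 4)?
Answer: -453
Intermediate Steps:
o = 18 (o = -3*(-6) = 18)
t(s, T) = 18
B = 1029 (B = 963 + 66 = 1029)
(50 - 2*(-5 + t(0, 2)))**2 - B = (50 - 2*(-5 + 18))**2 - 1*1029 = (50 - 2*13)**2 - 1029 = (50 - 26)**2 - 1029 = 24**2 - 1029 = 576 - 1029 = -453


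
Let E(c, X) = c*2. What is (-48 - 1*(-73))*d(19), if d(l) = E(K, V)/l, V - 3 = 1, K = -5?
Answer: -250/19 ≈ -13.158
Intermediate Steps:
V = 4 (V = 3 + 1 = 4)
E(c, X) = 2*c
d(l) = -10/l (d(l) = (2*(-5))/l = -10/l)
(-48 - 1*(-73))*d(19) = (-48 - 1*(-73))*(-10/19) = (-48 + 73)*(-10*1/19) = 25*(-10/19) = -250/19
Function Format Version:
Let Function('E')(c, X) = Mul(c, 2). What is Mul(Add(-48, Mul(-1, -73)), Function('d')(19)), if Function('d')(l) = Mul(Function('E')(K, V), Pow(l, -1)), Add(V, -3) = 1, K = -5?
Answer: Rational(-250, 19) ≈ -13.158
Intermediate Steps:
V = 4 (V = Add(3, 1) = 4)
Function('E')(c, X) = Mul(2, c)
Function('d')(l) = Mul(-10, Pow(l, -1)) (Function('d')(l) = Mul(Mul(2, -5), Pow(l, -1)) = Mul(-10, Pow(l, -1)))
Mul(Add(-48, Mul(-1, -73)), Function('d')(19)) = Mul(Add(-48, Mul(-1, -73)), Mul(-10, Pow(19, -1))) = Mul(Add(-48, 73), Mul(-10, Rational(1, 19))) = Mul(25, Rational(-10, 19)) = Rational(-250, 19)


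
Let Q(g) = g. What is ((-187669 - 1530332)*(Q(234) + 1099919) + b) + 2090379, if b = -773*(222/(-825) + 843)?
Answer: -519767191681373/275 ≈ -1.8901e+12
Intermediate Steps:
b = -179143523/275 (b = -773*(222*(-1/825) + 843) = -773*(-74/275 + 843) = -773*231751/275 = -179143523/275 ≈ -6.5143e+5)
((-187669 - 1530332)*(Q(234) + 1099919) + b) + 2090379 = ((-187669 - 1530332)*(234 + 1099919) - 179143523/275) + 2090379 = (-1718001*1100153 - 179143523/275) + 2090379 = (-1890063954153 - 179143523/275) + 2090379 = -519767766535598/275 + 2090379 = -519767191681373/275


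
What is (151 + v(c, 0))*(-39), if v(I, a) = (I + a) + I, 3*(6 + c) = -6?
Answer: -5265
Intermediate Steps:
c = -8 (c = -6 + (⅓)*(-6) = -6 - 2 = -8)
v(I, a) = a + 2*I
(151 + v(c, 0))*(-39) = (151 + (0 + 2*(-8)))*(-39) = (151 + (0 - 16))*(-39) = (151 - 16)*(-39) = 135*(-39) = -5265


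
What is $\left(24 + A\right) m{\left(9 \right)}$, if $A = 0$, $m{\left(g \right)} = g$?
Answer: $216$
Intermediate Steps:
$\left(24 + A\right) m{\left(9 \right)} = \left(24 + 0\right) 9 = 24 \cdot 9 = 216$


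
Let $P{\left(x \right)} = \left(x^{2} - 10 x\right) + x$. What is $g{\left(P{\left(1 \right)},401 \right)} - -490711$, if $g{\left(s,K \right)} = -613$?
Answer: $490098$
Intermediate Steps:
$P{\left(x \right)} = x^{2} - 9 x$
$g{\left(P{\left(1 \right)},401 \right)} - -490711 = -613 - -490711 = -613 + 490711 = 490098$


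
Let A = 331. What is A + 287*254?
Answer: 73229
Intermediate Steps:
A + 287*254 = 331 + 287*254 = 331 + 72898 = 73229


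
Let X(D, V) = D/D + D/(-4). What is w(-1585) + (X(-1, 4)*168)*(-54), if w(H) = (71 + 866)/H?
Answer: -17974837/1585 ≈ -11341.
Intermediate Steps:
X(D, V) = 1 - D/4 (X(D, V) = 1 + D*(-¼) = 1 - D/4)
w(H) = 937/H
w(-1585) + (X(-1, 4)*168)*(-54) = 937/(-1585) + ((1 - ¼*(-1))*168)*(-54) = 937*(-1/1585) + ((1 + ¼)*168)*(-54) = -937/1585 + ((5/4)*168)*(-54) = -937/1585 + 210*(-54) = -937/1585 - 11340 = -17974837/1585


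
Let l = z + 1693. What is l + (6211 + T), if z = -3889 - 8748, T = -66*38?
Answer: -7241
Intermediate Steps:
T = -2508
z = -12637
l = -10944 (l = -12637 + 1693 = -10944)
l + (6211 + T) = -10944 + (6211 - 2508) = -10944 + 3703 = -7241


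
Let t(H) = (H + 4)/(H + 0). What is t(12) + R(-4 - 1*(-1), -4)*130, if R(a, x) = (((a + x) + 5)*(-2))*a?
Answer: -4676/3 ≈ -1558.7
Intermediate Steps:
R(a, x) = a*(-10 - 2*a - 2*x) (R(a, x) = ((5 + a + x)*(-2))*a = (-10 - 2*a - 2*x)*a = a*(-10 - 2*a - 2*x))
t(H) = (4 + H)/H
t(12) + R(-4 - 1*(-1), -4)*130 = (4 + 12)/12 - 2*(-4 - 1*(-1))*(5 + (-4 - 1*(-1)) - 4)*130 = (1/12)*16 - 2*(-4 + 1)*(5 + (-4 + 1) - 4)*130 = 4/3 - 2*(-3)*(5 - 3 - 4)*130 = 4/3 - 2*(-3)*(-2)*130 = 4/3 - 12*130 = 4/3 - 1560 = -4676/3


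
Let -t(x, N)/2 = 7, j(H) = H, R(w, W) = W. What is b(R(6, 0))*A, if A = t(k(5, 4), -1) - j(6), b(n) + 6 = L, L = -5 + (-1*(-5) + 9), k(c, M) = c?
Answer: -60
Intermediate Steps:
t(x, N) = -14 (t(x, N) = -2*7 = -14)
L = 9 (L = -5 + (5 + 9) = -5 + 14 = 9)
b(n) = 3 (b(n) = -6 + 9 = 3)
A = -20 (A = -14 - 1*6 = -14 - 6 = -20)
b(R(6, 0))*A = 3*(-20) = -60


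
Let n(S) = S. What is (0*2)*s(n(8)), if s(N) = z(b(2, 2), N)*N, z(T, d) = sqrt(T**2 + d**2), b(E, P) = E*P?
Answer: 0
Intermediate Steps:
s(N) = N*sqrt(16 + N**2) (s(N) = sqrt((2*2)**2 + N**2)*N = sqrt(4**2 + N**2)*N = sqrt(16 + N**2)*N = N*sqrt(16 + N**2))
(0*2)*s(n(8)) = (0*2)*(8*sqrt(16 + 8**2)) = 0*(8*sqrt(16 + 64)) = 0*(8*sqrt(80)) = 0*(8*(4*sqrt(5))) = 0*(32*sqrt(5)) = 0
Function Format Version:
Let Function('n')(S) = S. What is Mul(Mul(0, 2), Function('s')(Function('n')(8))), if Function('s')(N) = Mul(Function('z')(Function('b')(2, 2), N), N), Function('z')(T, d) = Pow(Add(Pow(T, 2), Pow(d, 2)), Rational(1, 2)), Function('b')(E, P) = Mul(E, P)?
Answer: 0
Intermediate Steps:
Function('s')(N) = Mul(N, Pow(Add(16, Pow(N, 2)), Rational(1, 2))) (Function('s')(N) = Mul(Pow(Add(Pow(Mul(2, 2), 2), Pow(N, 2)), Rational(1, 2)), N) = Mul(Pow(Add(Pow(4, 2), Pow(N, 2)), Rational(1, 2)), N) = Mul(Pow(Add(16, Pow(N, 2)), Rational(1, 2)), N) = Mul(N, Pow(Add(16, Pow(N, 2)), Rational(1, 2))))
Mul(Mul(0, 2), Function('s')(Function('n')(8))) = Mul(Mul(0, 2), Mul(8, Pow(Add(16, Pow(8, 2)), Rational(1, 2)))) = Mul(0, Mul(8, Pow(Add(16, 64), Rational(1, 2)))) = Mul(0, Mul(8, Pow(80, Rational(1, 2)))) = Mul(0, Mul(8, Mul(4, Pow(5, Rational(1, 2))))) = Mul(0, Mul(32, Pow(5, Rational(1, 2)))) = 0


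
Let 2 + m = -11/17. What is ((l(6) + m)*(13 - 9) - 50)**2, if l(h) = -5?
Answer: 1876900/289 ≈ 6494.5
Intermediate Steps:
m = -45/17 (m = -2 - 11/17 = -45/17 ≈ -2.6471)
((l(6) + m)*(13 - 9) - 50)**2 = ((-5 - 45/17)*(13 - 9) - 50)**2 = (-130/17*4 - 50)**2 = (-520/17 - 50)**2 = (-1370/17)**2 = 1876900/289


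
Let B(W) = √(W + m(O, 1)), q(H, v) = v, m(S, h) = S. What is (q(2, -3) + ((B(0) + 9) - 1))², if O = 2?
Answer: (5 + √2)² ≈ 41.142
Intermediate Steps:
B(W) = √(2 + W) (B(W) = √(W + 2) = √(2 + W))
(q(2, -3) + ((B(0) + 9) - 1))² = (-3 + ((√(2 + 0) + 9) - 1))² = (-3 + ((√2 + 9) - 1))² = (-3 + ((9 + √2) - 1))² = (-3 + (8 + √2))² = (5 + √2)²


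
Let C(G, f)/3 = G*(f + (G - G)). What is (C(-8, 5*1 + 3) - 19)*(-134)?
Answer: 28274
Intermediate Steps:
C(G, f) = 3*G*f (C(G, f) = 3*(G*(f + (G - G))) = 3*(G*(f + 0)) = 3*(G*f) = 3*G*f)
(C(-8, 5*1 + 3) - 19)*(-134) = (3*(-8)*(5*1 + 3) - 19)*(-134) = (3*(-8)*(5 + 3) - 19)*(-134) = (3*(-8)*8 - 19)*(-134) = (-192 - 19)*(-134) = -211*(-134) = 28274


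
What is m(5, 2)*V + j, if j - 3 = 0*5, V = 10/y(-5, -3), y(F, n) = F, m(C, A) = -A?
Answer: 7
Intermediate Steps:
V = -2 (V = 10/(-5) = 10*(-1/5) = -2)
j = 3 (j = 3 + 0*5 = 3 + 0 = 3)
m(5, 2)*V + j = -1*2*(-2) + 3 = -2*(-2) + 3 = 4 + 3 = 7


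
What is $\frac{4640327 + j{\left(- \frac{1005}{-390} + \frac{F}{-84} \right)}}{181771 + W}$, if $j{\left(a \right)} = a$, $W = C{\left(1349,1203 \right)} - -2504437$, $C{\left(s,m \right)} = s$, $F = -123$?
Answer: $\frac{1689080499}{978270748} \approx 1.7266$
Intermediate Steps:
$W = 2505786$ ($W = 1349 - -2504437 = 1349 + 2504437 = 2505786$)
$\frac{4640327 + j{\left(- \frac{1005}{-390} + \frac{F}{-84} \right)}}{181771 + W} = \frac{4640327 - \left(- \frac{67}{26} - \frac{41}{28}\right)}{181771 + 2505786} = \frac{4640327 - - \frac{1471}{364}}{2687557} = \left(4640327 + \left(\frac{67}{26} + \frac{41}{28}\right)\right) \frac{1}{2687557} = \left(4640327 + \frac{1471}{364}\right) \frac{1}{2687557} = \frac{1689080499}{364} \cdot \frac{1}{2687557} = \frac{1689080499}{978270748}$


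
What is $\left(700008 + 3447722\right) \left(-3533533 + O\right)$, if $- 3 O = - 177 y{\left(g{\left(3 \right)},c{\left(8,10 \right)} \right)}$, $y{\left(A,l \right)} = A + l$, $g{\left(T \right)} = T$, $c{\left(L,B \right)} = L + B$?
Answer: $-14651001792620$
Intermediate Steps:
$c{\left(L,B \right)} = B + L$
$O = 1239$ ($O = - \frac{\left(-177\right) \left(3 + \left(10 + 8\right)\right)}{3} = - \frac{\left(-177\right) \left(3 + 18\right)}{3} = - \frac{\left(-177\right) 21}{3} = \left(- \frac{1}{3}\right) \left(-3717\right) = 1239$)
$\left(700008 + 3447722\right) \left(-3533533 + O\right) = \left(700008 + 3447722\right) \left(-3533533 + 1239\right) = 4147730 \left(-3532294\right) = -14651001792620$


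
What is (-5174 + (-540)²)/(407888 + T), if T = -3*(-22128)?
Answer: 143213/237136 ≈ 0.60393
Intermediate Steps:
T = 66384
(-5174 + (-540)²)/(407888 + T) = (-5174 + (-540)²)/(407888 + 66384) = (-5174 + 291600)/474272 = 286426*(1/474272) = 143213/237136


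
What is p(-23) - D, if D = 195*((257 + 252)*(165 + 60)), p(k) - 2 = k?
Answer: -22332396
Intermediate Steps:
p(k) = 2 + k
D = 22332375 (D = 195*(509*225) = 195*114525 = 22332375)
p(-23) - D = (2 - 23) - 1*22332375 = -21 - 22332375 = -22332396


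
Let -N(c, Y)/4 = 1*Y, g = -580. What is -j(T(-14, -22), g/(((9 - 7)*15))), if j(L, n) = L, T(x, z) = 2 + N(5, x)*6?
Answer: -338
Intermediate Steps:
N(c, Y) = -4*Y
T(x, z) = 2 - 24*x (T(x, z) = 2 - 4*x*6 = 2 - 24*x)
-j(T(-14, -22), g/(((9 - 7)*15))) = -(2 - 24*(-14)) = -(2 + 336) = -1*338 = -338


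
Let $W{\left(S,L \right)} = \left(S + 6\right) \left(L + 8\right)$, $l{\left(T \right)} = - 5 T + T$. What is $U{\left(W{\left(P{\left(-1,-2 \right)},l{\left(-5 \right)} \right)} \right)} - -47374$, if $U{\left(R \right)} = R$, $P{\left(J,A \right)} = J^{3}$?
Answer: $47514$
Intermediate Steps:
$l{\left(T \right)} = - 4 T$
$W{\left(S,L \right)} = \left(6 + S\right) \left(8 + L\right)$
$U{\left(W{\left(P{\left(-1,-2 \right)},l{\left(-5 \right)} \right)} \right)} - -47374 = \left(48 + 6 \left(\left(-4\right) \left(-5\right)\right) + 8 \left(-1\right)^{3} + \left(-4\right) \left(-5\right) \left(-1\right)^{3}\right) - -47374 = \left(48 + 6 \cdot 20 + 8 \left(-1\right) + 20 \left(-1\right)\right) + 47374 = \left(48 + 120 - 8 - 20\right) + 47374 = 140 + 47374 = 47514$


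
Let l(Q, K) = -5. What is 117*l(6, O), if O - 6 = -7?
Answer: -585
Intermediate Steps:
O = -1 (O = 6 - 7 = -1)
117*l(6, O) = 117*(-5) = -585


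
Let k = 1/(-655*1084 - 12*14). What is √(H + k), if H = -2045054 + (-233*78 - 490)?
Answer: I*√260217811724509795/355094 ≈ 1436.6*I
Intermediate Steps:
k = -1/710188 (k = 1/(-710020 - 168) = 1/(-710188) = -1/710188 ≈ -1.4081e-6)
H = -2063718 (H = -2045054 + (-18174 - 490) = -2045054 - 18664 = -2063718)
√(H + k) = √(-2063718 - 1/710188) = √(-1465627758985/710188) = I*√260217811724509795/355094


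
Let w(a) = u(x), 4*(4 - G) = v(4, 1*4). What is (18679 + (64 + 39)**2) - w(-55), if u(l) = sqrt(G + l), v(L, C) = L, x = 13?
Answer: 29284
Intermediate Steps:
G = 3 (G = 4 - 1/4*4 = 4 - 1 = 3)
u(l) = sqrt(3 + l)
w(a) = 4 (w(a) = sqrt(3 + 13) = sqrt(16) = 4)
(18679 + (64 + 39)**2) - w(-55) = (18679 + (64 + 39)**2) - 1*4 = (18679 + 103**2) - 4 = (18679 + 10609) - 4 = 29288 - 4 = 29284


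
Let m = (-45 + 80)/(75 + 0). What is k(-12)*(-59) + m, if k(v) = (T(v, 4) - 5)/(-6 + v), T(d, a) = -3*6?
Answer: -6743/90 ≈ -74.922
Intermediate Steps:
T(d, a) = -18
m = 7/15 (m = 35/75 = 35*(1/75) = 7/15 ≈ 0.46667)
k(v) = -23/(-6 + v) (k(v) = (-18 - 5)/(-6 + v) = -23/(-6 + v))
k(-12)*(-59) + m = -23/(-6 - 12)*(-59) + 7/15 = -23/(-18)*(-59) + 7/15 = -23*(-1/18)*(-59) + 7/15 = (23/18)*(-59) + 7/15 = -1357/18 + 7/15 = -6743/90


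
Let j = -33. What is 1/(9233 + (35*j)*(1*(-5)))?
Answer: 1/15008 ≈ 6.6631e-5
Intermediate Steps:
1/(9233 + (35*j)*(1*(-5))) = 1/(9233 + (35*(-33))*(1*(-5))) = 1/(9233 - 1155*(-5)) = 1/(9233 + 5775) = 1/15008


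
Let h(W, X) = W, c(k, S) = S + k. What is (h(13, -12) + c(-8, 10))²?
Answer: 225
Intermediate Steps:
(h(13, -12) + c(-8, 10))² = (13 + (10 - 8))² = (13 + 2)² = 15² = 225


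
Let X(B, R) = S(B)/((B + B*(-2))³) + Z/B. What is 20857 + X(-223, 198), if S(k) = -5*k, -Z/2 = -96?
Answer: 1037154942/49729 ≈ 20856.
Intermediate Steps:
Z = 192 (Z = -2*(-96) = 192)
X(B, R) = 5/B² + 192/B (X(B, R) = (-5*B)/((B + B*(-2))³) + 192/B = (-5*B)/((B - 2*B)³) + 192/B = (-5*B)/((-B)³) + 192/B = (-5*B)/((-B³)) + 192/B = (-5*B)*(-1/B³) + 192/B = 5/B² + 192/B)
20857 + X(-223, 198) = 20857 + (5 + 192*(-223))/(-223)² = 20857 + (5 - 42816)/49729 = 20857 + (1/49729)*(-42811) = 20857 - 42811/49729 = 1037154942/49729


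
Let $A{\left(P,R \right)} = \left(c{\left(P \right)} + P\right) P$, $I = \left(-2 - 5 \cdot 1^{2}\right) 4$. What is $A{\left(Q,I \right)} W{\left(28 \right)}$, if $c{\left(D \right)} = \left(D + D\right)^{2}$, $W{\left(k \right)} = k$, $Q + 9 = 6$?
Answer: $-2772$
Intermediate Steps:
$Q = -3$ ($Q = -9 + 6 = -3$)
$c{\left(D \right)} = 4 D^{2}$ ($c{\left(D \right)} = \left(2 D\right)^{2} = 4 D^{2}$)
$I = -28$ ($I = \left(-2 - 5\right) 4 = \left(-7\right) 4 = -28$)
$A{\left(P,R \right)} = P \left(P + 4 P^{2}\right)$ ($A{\left(P,R \right)} = \left(4 P^{2} + P\right) P = \left(P + 4 P^{2}\right) P = P \left(P + 4 P^{2}\right)$)
$A{\left(Q,I \right)} W{\left(28 \right)} = \left(-3\right)^{2} \left(1 + 4 \left(-3\right)\right) 28 = 9 \left(1 - 12\right) 28 = 9 \left(-11\right) 28 = \left(-99\right) 28 = -2772$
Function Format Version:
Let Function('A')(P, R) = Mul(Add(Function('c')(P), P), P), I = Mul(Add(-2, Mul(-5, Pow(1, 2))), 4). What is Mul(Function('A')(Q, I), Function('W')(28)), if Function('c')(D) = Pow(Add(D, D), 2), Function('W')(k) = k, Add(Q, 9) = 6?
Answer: -2772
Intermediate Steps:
Q = -3 (Q = Add(-9, 6) = -3)
Function('c')(D) = Mul(4, Pow(D, 2)) (Function('c')(D) = Pow(Mul(2, D), 2) = Mul(4, Pow(D, 2)))
I = -28 (I = Mul(Add(-2, Mul(-5, 1)), 4) = Mul(Add(-2, -5), 4) = Mul(-7, 4) = -28)
Function('A')(P, R) = Mul(P, Add(P, Mul(4, Pow(P, 2)))) (Function('A')(P, R) = Mul(Add(Mul(4, Pow(P, 2)), P), P) = Mul(Add(P, Mul(4, Pow(P, 2))), P) = Mul(P, Add(P, Mul(4, Pow(P, 2)))))
Mul(Function('A')(Q, I), Function('W')(28)) = Mul(Mul(Pow(-3, 2), Add(1, Mul(4, -3))), 28) = Mul(Mul(9, Add(1, -12)), 28) = Mul(Mul(9, -11), 28) = Mul(-99, 28) = -2772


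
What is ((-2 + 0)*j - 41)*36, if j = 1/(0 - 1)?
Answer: -1404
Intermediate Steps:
j = -1 (j = 1/(-1) = -1)
((-2 + 0)*j - 41)*36 = ((-2 + 0)*(-1) - 41)*36 = (-2*(-1) - 41)*36 = (2 - 41)*36 = -39*36 = -1404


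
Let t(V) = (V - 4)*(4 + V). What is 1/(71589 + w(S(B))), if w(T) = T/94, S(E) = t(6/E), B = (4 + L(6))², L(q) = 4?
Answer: 96256/6890854409 ≈ 1.3969e-5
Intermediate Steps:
B = 64 (B = (4 + 4)² = 8² = 64)
t(V) = (-4 + V)*(4 + V)
S(E) = -16 + 36/E² (S(E) = -16 + (6/E)² = -16 + 36/E²)
w(T) = T/94 (w(T) = T*(1/94) = T/94)
1/(71589 + w(S(B))) = 1/(71589 + (-16 + 36/64²)/94) = 1/(71589 + (-16 + 36*(1/4096))/94) = 1/(71589 + (-16 + 9/1024)/94) = 1/(71589 + (1/94)*(-16375/1024)) = 1/(71589 - 16375/96256) = 1/(6890854409/96256) = 96256/6890854409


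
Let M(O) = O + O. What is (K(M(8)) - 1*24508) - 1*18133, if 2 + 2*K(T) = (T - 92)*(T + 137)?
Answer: -48456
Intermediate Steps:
M(O) = 2*O
K(T) = -1 + (-92 + T)*(137 + T)/2 (K(T) = -1 + ((T - 92)*(T + 137))/2 = -1 + ((-92 + T)*(137 + T))/2 = -1 + (-92 + T)*(137 + T)/2)
(K(M(8)) - 1*24508) - 1*18133 = ((-6303 + (2*8)²/2 + 45*(2*8)/2) - 1*24508) - 1*18133 = ((-6303 + (½)*16² + (45/2)*16) - 24508) - 18133 = ((-6303 + (½)*256 + 360) - 24508) - 18133 = ((-6303 + 128 + 360) - 24508) - 18133 = (-5815 - 24508) - 18133 = -30323 - 18133 = -48456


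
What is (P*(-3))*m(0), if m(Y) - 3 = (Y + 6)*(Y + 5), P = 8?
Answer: -792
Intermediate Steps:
m(Y) = 3 + (5 + Y)*(6 + Y) (m(Y) = 3 + (Y + 6)*(Y + 5) = 3 + (6 + Y)*(5 + Y) = 3 + (5 + Y)*(6 + Y))
(P*(-3))*m(0) = (8*(-3))*(33 + 0² + 11*0) = -24*(33 + 0 + 0) = -24*33 = -792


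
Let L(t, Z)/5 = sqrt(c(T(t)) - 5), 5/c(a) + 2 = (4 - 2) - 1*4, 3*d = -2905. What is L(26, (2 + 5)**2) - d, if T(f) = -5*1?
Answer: 2905/3 + 25*I/2 ≈ 968.33 + 12.5*I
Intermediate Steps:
d = -2905/3 (d = (1/3)*(-2905) = -2905/3 ≈ -968.33)
T(f) = -5
c(a) = -5/4 (c(a) = 5/(-2 + ((4 - 2) - 1*4)) = 5/(-2 + (2 - 4)) = 5/(-2 - 2) = 5/(-4) = 5*(-1/4) = -5/4)
L(t, Z) = 25*I/2 (L(t, Z) = 5*sqrt(-5/4 - 5) = 5*sqrt(-25/4) = 5*(5*I/2) = 25*I/2)
L(26, (2 + 5)**2) - d = 25*I/2 - 1*(-2905/3) = 25*I/2 + 2905/3 = 2905/3 + 25*I/2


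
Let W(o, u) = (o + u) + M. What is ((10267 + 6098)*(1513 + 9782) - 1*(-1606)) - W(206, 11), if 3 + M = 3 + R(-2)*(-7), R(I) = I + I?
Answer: 184844036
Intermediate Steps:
R(I) = 2*I
M = 28 (M = -3 + (3 + (2*(-2))*(-7)) = -3 + (3 - 4*(-7)) = -3 + (3 + 28) = -3 + 31 = 28)
W(o, u) = 28 + o + u (W(o, u) = (o + u) + 28 = 28 + o + u)
((10267 + 6098)*(1513 + 9782) - 1*(-1606)) - W(206, 11) = ((10267 + 6098)*(1513 + 9782) - 1*(-1606)) - (28 + 206 + 11) = (16365*11295 + 1606) - 1*245 = (184842675 + 1606) - 245 = 184844281 - 245 = 184844036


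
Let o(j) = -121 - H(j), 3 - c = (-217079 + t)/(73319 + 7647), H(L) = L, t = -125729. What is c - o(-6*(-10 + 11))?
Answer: 4948398/40483 ≈ 122.23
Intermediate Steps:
c = 292853/40483 (c = 3 - (-217079 - 125729)/(73319 + 7647) = 3 - (-342808)/80966 = 3 - 1*(-171404/40483) = 3 + 171404/40483 = 292853/40483 ≈ 7.2340)
o(j) = -121 - j
c - o(-6*(-10 + 11)) = 292853/40483 - (-121 - (-6)*(-10 + 11)) = 292853/40483 - (-121 - (-6)) = 292853/40483 - (-121 - 1*(-6)) = 292853/40483 - (-121 + 6) = 292853/40483 - 1*(-115) = 292853/40483 + 115 = 4948398/40483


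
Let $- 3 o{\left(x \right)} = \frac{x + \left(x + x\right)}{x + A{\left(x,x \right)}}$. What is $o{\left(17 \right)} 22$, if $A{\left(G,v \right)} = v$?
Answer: $-11$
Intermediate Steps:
$o{\left(x \right)} = - \frac{1}{2}$ ($o{\left(x \right)} = - \frac{\left(x + \left(x + x\right)\right) \frac{1}{x + x}}{3} = - \frac{\left(x + 2 x\right) \frac{1}{2 x}}{3} = - \frac{3 x \frac{1}{2 x}}{3} = \left(- \frac{1}{3}\right) \frac{3}{2} = - \frac{1}{2}$)
$o{\left(17 \right)} 22 = \left(- \frac{1}{2}\right) 22 = -11$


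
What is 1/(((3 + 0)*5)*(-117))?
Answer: -1/1755 ≈ -0.00056980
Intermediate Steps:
1/(((3 + 0)*5)*(-117)) = 1/((3*5)*(-117)) = 1/(15*(-117)) = 1/(-1755) = -1/1755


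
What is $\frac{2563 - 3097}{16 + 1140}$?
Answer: $- \frac{267}{578} \approx -0.46194$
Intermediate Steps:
$\frac{2563 - 3097}{16 + 1140} = - \frac{534}{1156} = \left(-534\right) \frac{1}{1156} = - \frac{267}{578}$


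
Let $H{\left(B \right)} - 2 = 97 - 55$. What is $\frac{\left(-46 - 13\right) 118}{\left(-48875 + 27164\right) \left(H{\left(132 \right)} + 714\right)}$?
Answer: $\frac{3481}{8228469} \approx 0.00042304$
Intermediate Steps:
$H{\left(B \right)} = 44$ ($H{\left(B \right)} = 2 + \left(97 - 55\right) = 2 + 42 = 44$)
$\frac{\left(-46 - 13\right) 118}{\left(-48875 + 27164\right) \left(H{\left(132 \right)} + 714\right)} = \frac{\left(-46 - 13\right) 118}{\left(-48875 + 27164\right) \left(44 + 714\right)} = \frac{\left(-59\right) 118}{\left(-21711\right) 758} = - \frac{6962}{-16456938} = \left(-6962\right) \left(- \frac{1}{16456938}\right) = \frac{3481}{8228469}$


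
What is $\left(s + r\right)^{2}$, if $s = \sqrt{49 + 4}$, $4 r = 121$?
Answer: $\frac{15489}{16} + \frac{121 \sqrt{53}}{2} \approx 1408.5$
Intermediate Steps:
$r = \frac{121}{4}$ ($r = \frac{1}{4} \cdot 121 = \frac{121}{4} \approx 30.25$)
$s = \sqrt{53} \approx 7.2801$
$\left(s + r\right)^{2} = \left(\sqrt{53} + \frac{121}{4}\right)^{2} = \left(\frac{121}{4} + \sqrt{53}\right)^{2}$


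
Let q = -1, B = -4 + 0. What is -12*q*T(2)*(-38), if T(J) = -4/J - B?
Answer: -912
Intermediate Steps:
B = -4
T(J) = 4 - 4/J (T(J) = -4/J - 1*(-4) = -4/J + 4 = 4 - 4/J)
-12*q*T(2)*(-38) = -(-12)*(4 - 4/2)*(-38) = -(-12)*(4 - 4*½)*(-38) = -(-12)*(4 - 2)*(-38) = -(-12)*2*(-38) = -12*(-2)*(-38) = 24*(-38) = -912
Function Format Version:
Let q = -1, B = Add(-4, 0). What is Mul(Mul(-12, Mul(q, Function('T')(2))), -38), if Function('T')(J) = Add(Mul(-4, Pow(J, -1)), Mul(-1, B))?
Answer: -912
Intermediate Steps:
B = -4
Function('T')(J) = Add(4, Mul(-4, Pow(J, -1))) (Function('T')(J) = Add(Mul(-4, Pow(J, -1)), Mul(-1, -4)) = Add(Mul(-4, Pow(J, -1)), 4) = Add(4, Mul(-4, Pow(J, -1))))
Mul(Mul(-12, Mul(q, Function('T')(2))), -38) = Mul(Mul(-12, Mul(-1, Add(4, Mul(-4, Pow(2, -1))))), -38) = Mul(Mul(-12, Mul(-1, Add(4, Mul(-4, Rational(1, 2))))), -38) = Mul(Mul(-12, Mul(-1, Add(4, -2))), -38) = Mul(Mul(-12, Mul(-1, 2)), -38) = Mul(Mul(-12, -2), -38) = Mul(24, -38) = -912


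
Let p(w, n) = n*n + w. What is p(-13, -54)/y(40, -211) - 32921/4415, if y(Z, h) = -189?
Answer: -19038814/834435 ≈ -22.816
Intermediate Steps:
p(w, n) = w + n**2 (p(w, n) = n**2 + w = w + n**2)
p(-13, -54)/y(40, -211) - 32921/4415 = (-13 + (-54)**2)/(-189) - 32921/4415 = (-13 + 2916)*(-1/189) - 32921*1/4415 = 2903*(-1/189) - 32921/4415 = -2903/189 - 32921/4415 = -19038814/834435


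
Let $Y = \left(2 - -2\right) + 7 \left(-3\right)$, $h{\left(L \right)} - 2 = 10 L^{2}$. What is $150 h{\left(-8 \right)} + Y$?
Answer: $96283$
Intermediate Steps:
$h{\left(L \right)} = 2 + 10 L^{2}$
$Y = -17$ ($Y = \left(2 + 2\right) - 21 = 4 - 21 = -17$)
$150 h{\left(-8 \right)} + Y = 150 \left(2 + 10 \left(-8\right)^{2}\right) - 17 = 150 \left(2 + 10 \cdot 64\right) - 17 = 150 \left(2 + 640\right) - 17 = 150 \cdot 642 - 17 = 96300 - 17 = 96283$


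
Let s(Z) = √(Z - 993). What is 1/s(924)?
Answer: -I*√69/69 ≈ -0.12039*I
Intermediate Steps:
s(Z) = √(-993 + Z)
1/s(924) = 1/(√(-993 + 924)) = 1/(√(-69)) = 1/(I*√69) = -I*√69/69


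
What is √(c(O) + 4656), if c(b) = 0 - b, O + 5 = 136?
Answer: 5*√181 ≈ 67.268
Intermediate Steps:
O = 131 (O = -5 + 136 = 131)
c(b) = -b
√(c(O) + 4656) = √(-1*131 + 4656) = √(-131 + 4656) = √4525 = 5*√181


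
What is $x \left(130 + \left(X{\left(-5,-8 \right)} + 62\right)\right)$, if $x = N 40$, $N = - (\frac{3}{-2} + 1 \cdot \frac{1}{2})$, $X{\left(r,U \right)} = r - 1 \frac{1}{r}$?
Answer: $7488$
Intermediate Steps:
$X{\left(r,U \right)} = r - \frac{1}{r}$
$N = 1$ ($N = - (3 \left(- \frac{1}{2}\right) + 1 \cdot \frac{1}{2}) = - (- \frac{3}{2} + \frac{1}{2}) = \left(-1\right) \left(-1\right) = 1$)
$x = 40$ ($x = 1 \cdot 40 = 40$)
$x \left(130 + \left(X{\left(-5,-8 \right)} + 62\right)\right) = 40 \left(130 + \left(\left(-5 - \frac{1}{-5}\right) + 62\right)\right) = 40 \left(130 + \left(\left(-5 - - \frac{1}{5}\right) + 62\right)\right) = 40 \left(130 + \left(\left(-5 + \frac{1}{5}\right) + 62\right)\right) = 40 \left(130 + \left(- \frac{24}{5} + 62\right)\right) = 40 \left(130 + \frac{286}{5}\right) = 40 \cdot \frac{936}{5} = 7488$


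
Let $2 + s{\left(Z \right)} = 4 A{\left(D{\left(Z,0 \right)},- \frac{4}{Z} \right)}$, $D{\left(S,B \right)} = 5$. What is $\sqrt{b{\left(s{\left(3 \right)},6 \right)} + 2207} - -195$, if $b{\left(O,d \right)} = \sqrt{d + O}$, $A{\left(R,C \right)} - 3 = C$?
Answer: $195 + \frac{\sqrt{19863 + 12 \sqrt{6}}}{3} \approx 242.01$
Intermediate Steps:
$A{\left(R,C \right)} = 3 + C$
$s{\left(Z \right)} = 10 - \frac{16}{Z}$ ($s{\left(Z \right)} = -2 + 4 \left(3 - \frac{4}{Z}\right) = -2 + \left(12 - \frac{16}{Z}\right) = 10 - \frac{16}{Z}$)
$b{\left(O,d \right)} = \sqrt{O + d}$
$\sqrt{b{\left(s{\left(3 \right)},6 \right)} + 2207} - -195 = \sqrt{\sqrt{\left(10 - \frac{16}{3}\right) + 6} + 2207} - -195 = \sqrt{\sqrt{\left(10 - \frac{16}{3}\right) + 6} + 2207} + 195 = \sqrt{\sqrt{\frac{14}{3} + 6} + 2207} + 195 = \sqrt{\sqrt{\frac{32}{3}} + 2207} + 195 = \sqrt{\frac{4 \sqrt{6}}{3} + 2207} + 195 = \sqrt{2207 + \frac{4 \sqrt{6}}{3}} + 195 = 195 + \sqrt{2207 + \frac{4 \sqrt{6}}{3}}$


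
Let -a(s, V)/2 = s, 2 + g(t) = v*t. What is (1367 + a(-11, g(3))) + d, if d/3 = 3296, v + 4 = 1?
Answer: 11277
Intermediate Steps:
v = -3 (v = -4 + 1 = -3)
d = 9888 (d = 3*3296 = 9888)
g(t) = -2 - 3*t
a(s, V) = -2*s
(1367 + a(-11, g(3))) + d = (1367 - 2*(-11)) + 9888 = (1367 + 22) + 9888 = 1389 + 9888 = 11277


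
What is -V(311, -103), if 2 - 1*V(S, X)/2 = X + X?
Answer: -416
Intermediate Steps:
V(S, X) = 4 - 4*X (V(S, X) = 4 - 2*(X + X) = 4 - 4*X)
-V(311, -103) = -(4 - 4*(-103)) = -(4 + 412) = -1*416 = -416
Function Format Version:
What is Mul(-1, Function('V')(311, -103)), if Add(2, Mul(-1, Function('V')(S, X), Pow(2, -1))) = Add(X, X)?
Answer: -416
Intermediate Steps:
Function('V')(S, X) = Add(4, Mul(-4, X)) (Function('V')(S, X) = Add(4, Mul(-2, Add(X, X))) = Add(4, Mul(-2, Mul(2, X))) = Add(4, Mul(-4, X)))
Mul(-1, Function('V')(311, -103)) = Mul(-1, Add(4, Mul(-4, -103))) = Mul(-1, Add(4, 412)) = Mul(-1, 416) = -416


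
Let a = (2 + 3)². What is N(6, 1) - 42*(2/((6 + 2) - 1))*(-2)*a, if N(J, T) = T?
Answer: 601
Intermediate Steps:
a = 25 (a = 5² = 25)
N(6, 1) - 42*(2/((6 + 2) - 1))*(-2)*a = 1 - 42*(2/((6 + 2) - 1))*(-2)*25 = 1 - 42*(2/(8 - 1))*(-2)*25 = 1 - 42*(2/7)*(-2)*25 = 1 - (-24)*25 = 1 - 42*(-100/7) = 1 + 600 = 601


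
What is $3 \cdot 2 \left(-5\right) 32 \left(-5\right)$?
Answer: $4800$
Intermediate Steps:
$3 \cdot 2 \left(-5\right) 32 \left(-5\right) = 3 \left(-10\right) 32 \left(-5\right) = \left(-30\right) 32 \left(-5\right) = \left(-960\right) \left(-5\right) = 4800$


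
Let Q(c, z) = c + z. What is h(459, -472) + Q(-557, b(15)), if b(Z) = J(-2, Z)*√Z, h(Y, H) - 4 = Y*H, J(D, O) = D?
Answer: -217201 - 2*√15 ≈ -2.1721e+5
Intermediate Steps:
h(Y, H) = 4 + H*Y (h(Y, H) = 4 + Y*H = 4 + H*Y)
b(Z) = -2*√Z
h(459, -472) + Q(-557, b(15)) = (4 - 472*459) + (-557 - 2*√15) = (4 - 216648) + (-557 - 2*√15) = -216644 + (-557 - 2*√15) = -217201 - 2*√15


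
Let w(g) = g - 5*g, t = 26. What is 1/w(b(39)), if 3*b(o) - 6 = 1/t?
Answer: -39/314 ≈ -0.12420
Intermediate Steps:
b(o) = 157/78 (b(o) = 2 + (⅓)/26 = 2 + (⅓)*(1/26) = 2 + 1/78 = 157/78)
w(g) = -4*g
1/w(b(39)) = 1/(-4*157/78) = 1/(-314/39) = -39/314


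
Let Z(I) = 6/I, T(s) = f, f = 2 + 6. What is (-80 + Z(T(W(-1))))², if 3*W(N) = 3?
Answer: 100489/16 ≈ 6280.6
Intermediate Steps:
f = 8
W(N) = 1 (W(N) = (⅓)*3 = 1)
T(s) = 8
(-80 + Z(T(W(-1))))² = (-80 + 6/8)² = (-80 + 6*(⅛))² = (-80 + ¾)² = (-317/4)² = 100489/16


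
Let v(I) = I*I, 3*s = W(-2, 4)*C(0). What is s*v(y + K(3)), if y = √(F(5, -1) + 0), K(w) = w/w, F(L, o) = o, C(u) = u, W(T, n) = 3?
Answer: 0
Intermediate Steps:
K(w) = 1
s = 0 (s = (3*0)/3 = (⅓)*0 = 0)
y = I (y = √(-1 + 0) = √(-1) = I ≈ 1.0*I)
v(I) = I²
s*v(y + K(3)) = 0*(I + 1)² = 0*(1 + I)² = 0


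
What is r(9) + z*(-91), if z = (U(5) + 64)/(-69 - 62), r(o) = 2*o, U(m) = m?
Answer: 8637/131 ≈ 65.931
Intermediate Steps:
z = -69/131 (z = (5 + 64)/(-69 - 62) = 69/(-131) = 69*(-1/131) = -69/131 ≈ -0.52672)
r(9) + z*(-91) = 2*9 - 69/131*(-91) = 18 + 6279/131 = 8637/131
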